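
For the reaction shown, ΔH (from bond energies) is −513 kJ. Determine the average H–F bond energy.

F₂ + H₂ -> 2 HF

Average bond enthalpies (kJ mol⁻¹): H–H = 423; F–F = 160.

D(H–F) ≈ 548 kJ/mol

Let D be the H–F bond energy.
Σ(broken) = 1×160 + 1×423 = 583
Σ(formed) = 2×D = 2D
ΔH = Σ(broken) − Σ(formed) = (583) − (2D) = +583 − 2D
Setting this equal to −513 kJ gives 2D = 1096, so D = 548 kJ/mol.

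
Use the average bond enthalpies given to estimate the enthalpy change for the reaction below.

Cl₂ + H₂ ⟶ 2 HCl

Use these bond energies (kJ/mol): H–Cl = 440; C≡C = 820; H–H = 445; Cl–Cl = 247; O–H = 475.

ΔH ≈ −188 kJ

Bonds broken (reactants):
  Cl–Cl: 1 × 247 = 247
  H–H: 1 × 445 = 445
  Σ(broken) = 692 kJ
Bonds formed (products):
  H–Cl: 2 × 440 = 880
  Σ(formed) = 880 kJ
ΔH = Σ(broken) − Σ(formed) = 692 − 880 = −188 kJ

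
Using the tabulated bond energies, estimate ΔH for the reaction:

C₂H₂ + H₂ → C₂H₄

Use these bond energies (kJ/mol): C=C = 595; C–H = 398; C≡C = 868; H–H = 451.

Bonds broken (reactants):
  C≡C: 1 × 868 = 868
  C–H: 2 × 398 = 796
  H–H: 1 × 451 = 451
  Σ(broken) = 2115 kJ
Bonds formed (products):
  C–H: 4 × 398 = 1592
  C=C: 1 × 595 = 595
  Σ(formed) = 2187 kJ
ΔH = Σ(broken) − Σ(formed) = 2115 − 2187 = −72 kJ

ΔH ≈ −72 kJ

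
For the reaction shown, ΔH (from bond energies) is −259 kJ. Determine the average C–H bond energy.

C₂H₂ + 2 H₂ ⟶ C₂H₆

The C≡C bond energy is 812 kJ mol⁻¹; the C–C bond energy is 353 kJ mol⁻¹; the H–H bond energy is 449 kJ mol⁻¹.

D(C–H) ≈ 404 kJ/mol

Let D be the C–H bond energy.
Σ(broken) = 1×812 + 2×D + 2×449 = 1710 + 2D
Σ(formed) = 1×353 + 6×D = 353 + 6D
ΔH = Σ(broken) − Σ(formed) = (1710 + 2D) − (353 + 6D) = +1357 − 4D
Setting this equal to −259 kJ gives 4D = 1616, so D = 404 kJ/mol.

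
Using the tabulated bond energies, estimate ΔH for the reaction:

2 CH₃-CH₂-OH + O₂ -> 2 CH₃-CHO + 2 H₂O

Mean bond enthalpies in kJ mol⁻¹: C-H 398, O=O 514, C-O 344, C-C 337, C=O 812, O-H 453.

Bonds broken (reactants):
  C-C: 2 × 337 = 674
  C-H: 10 × 398 = 3980
  C-O: 2 × 344 = 688
  O-H: 2 × 453 = 906
  O=O: 1 × 514 = 514
  Σ(broken) = 6762 kJ
Bonds formed (products):
  C-C: 2 × 337 = 674
  C-H: 8 × 398 = 3184
  C=O: 2 × 812 = 1624
  O-H: 4 × 453 = 1812
  Σ(formed) = 7294 kJ
ΔH = Σ(broken) − Σ(formed) = 6762 − 7294 = −532 kJ

ΔH ≈ −532 kJ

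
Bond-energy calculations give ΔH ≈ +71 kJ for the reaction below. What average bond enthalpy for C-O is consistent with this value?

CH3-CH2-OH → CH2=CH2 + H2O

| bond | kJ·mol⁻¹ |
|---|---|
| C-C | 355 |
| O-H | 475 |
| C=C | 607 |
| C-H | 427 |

D(C-O) ≈ 371 kJ/mol

Let D be the C-O bond energy.
Σ(broken) = 1×355 + 5×427 + 1×D + 1×475 = 2965 + D
Σ(formed) = 4×427 + 1×607 + 2×475 = 3265
ΔH = Σ(broken) − Σ(formed) = (2965 + D) − (3265) = −300 + D
Setting this equal to +71 kJ gives D = 371 kJ/mol.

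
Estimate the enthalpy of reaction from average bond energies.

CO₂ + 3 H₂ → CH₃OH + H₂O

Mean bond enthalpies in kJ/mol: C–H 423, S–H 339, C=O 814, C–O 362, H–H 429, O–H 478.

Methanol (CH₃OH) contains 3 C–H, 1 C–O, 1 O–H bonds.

Bonds broken (reactants):
  C=O: 2 × 814 = 1628
  H–H: 3 × 429 = 1287
  Σ(broken) = 2915 kJ
Bonds formed (products):
  C–H: 3 × 423 = 1269
  C–O: 1 × 362 = 362
  O–H: 3 × 478 = 1434
  Σ(formed) = 3065 kJ
ΔH = Σ(broken) − Σ(formed) = 2915 − 3065 = −150 kJ

ΔH ≈ −150 kJ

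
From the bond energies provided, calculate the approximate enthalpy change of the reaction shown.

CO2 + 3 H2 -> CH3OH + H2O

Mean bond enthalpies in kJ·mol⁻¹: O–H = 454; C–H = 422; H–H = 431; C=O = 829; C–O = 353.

Bonds broken (reactants):
  C=O: 2 × 829 = 1658
  H–H: 3 × 431 = 1293
  Σ(broken) = 2951 kJ
Bonds formed (products):
  C–H: 3 × 422 = 1266
  C–O: 1 × 353 = 353
  O–H: 3 × 454 = 1362
  Σ(formed) = 2981 kJ
ΔH = Σ(broken) − Σ(formed) = 2951 − 2981 = −30 kJ

ΔH ≈ −30 kJ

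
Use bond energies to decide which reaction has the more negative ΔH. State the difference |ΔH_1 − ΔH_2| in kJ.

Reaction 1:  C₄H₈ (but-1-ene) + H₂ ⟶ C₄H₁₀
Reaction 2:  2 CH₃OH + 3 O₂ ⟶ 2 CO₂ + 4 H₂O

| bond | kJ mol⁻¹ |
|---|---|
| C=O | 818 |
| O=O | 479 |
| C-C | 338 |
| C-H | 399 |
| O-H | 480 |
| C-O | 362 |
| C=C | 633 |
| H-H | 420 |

Reaction 2, by 1514 kJ

Reaction 1:
  Bonds broken (reactants):
    C-C: 2 × 338 = 676
    C-H: 8 × 399 = 3192
    C=C: 1 × 633 = 633
    H-H: 1 × 420 = 420
    Σ(broken) = 4921 kJ
  Bonds formed (products):
    C-C: 3 × 338 = 1014
    C-H: 10 × 399 = 3990
    Σ(formed) = 5004 kJ
  ΔH_1 = 4921 − 5004 = −83 kJ
Reaction 2:
  Bonds broken (reactants):
    C-H: 6 × 399 = 2394
    C-O: 2 × 362 = 724
    O-H: 2 × 480 = 960
    O=O: 3 × 479 = 1437
    Σ(broken) = 5515 kJ
  Bonds formed (products):
    C=O: 4 × 818 = 3272
    O-H: 8 × 480 = 3840
    Σ(formed) = 7112 kJ
  ΔH_2 = 5515 − 7112 = −1597 kJ
ΔH_1 − ΔH_2 = +1514 kJ, so reaction 2 has the more negative ΔH; |ΔH_1 − ΔH_2| = 1514 kJ.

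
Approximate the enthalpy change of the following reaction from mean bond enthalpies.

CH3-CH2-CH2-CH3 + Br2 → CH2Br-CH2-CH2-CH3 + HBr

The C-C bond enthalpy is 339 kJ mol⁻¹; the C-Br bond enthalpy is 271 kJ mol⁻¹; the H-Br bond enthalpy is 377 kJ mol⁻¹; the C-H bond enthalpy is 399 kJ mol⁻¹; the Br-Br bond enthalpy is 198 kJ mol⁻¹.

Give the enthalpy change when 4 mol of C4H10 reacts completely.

Bonds broken (reactants):
  Br-Br: 1 × 198 = 198
  C-C: 3 × 339 = 1017
  C-H: 10 × 399 = 3990
  Σ(broken) = 5205 kJ
Bonds formed (products):
  C-Br: 1 × 271 = 271
  C-C: 3 × 339 = 1017
  C-H: 9 × 399 = 3591
  H-Br: 1 × 377 = 377
  Σ(formed) = 5256 kJ
ΔH = Σ(broken) − Σ(formed) = 5205 − 5256 = −51 kJ
For 4× the reaction as written: 4 × (−51) = −204 kJ

ΔH = −204 kJ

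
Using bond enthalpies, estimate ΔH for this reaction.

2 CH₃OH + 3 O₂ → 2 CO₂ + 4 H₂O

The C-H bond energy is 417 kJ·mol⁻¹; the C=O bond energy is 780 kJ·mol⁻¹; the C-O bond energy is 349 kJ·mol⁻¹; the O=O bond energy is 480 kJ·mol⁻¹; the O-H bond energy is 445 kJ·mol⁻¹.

ΔH ≈ −1150 kJ

Bonds broken (reactants):
  C-H: 6 × 417 = 2502
  C-O: 2 × 349 = 698
  O-H: 2 × 445 = 890
  O=O: 3 × 480 = 1440
  Σ(broken) = 5530 kJ
Bonds formed (products):
  C=O: 4 × 780 = 3120
  O-H: 8 × 445 = 3560
  Σ(formed) = 6680 kJ
ΔH = Σ(broken) − Σ(formed) = 5530 − 6680 = −1150 kJ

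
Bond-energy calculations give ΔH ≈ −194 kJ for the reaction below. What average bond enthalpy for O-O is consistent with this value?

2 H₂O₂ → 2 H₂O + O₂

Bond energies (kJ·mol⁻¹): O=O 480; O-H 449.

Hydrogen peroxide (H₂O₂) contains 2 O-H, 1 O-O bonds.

Let D be the O-O bond energy.
Σ(broken) = 4×449 + 2×D = 1796 + 2D
Σ(formed) = 4×449 + 1×480 = 2276
ΔH = Σ(broken) − Σ(formed) = (1796 + 2D) − (2276) = −480 + 2D
Setting this equal to −194 kJ gives 2D = 286, so D = 143 kJ/mol.

D(O-O) ≈ 143 kJ/mol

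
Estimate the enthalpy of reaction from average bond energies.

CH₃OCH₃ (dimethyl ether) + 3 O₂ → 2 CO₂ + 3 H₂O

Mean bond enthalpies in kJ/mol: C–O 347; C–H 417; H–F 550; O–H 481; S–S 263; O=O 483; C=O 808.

ΔH ≈ −1473 kJ

Bonds broken (reactants):
  C–H: 6 × 417 = 2502
  C–O: 2 × 347 = 694
  O=O: 3 × 483 = 1449
  Σ(broken) = 4645 kJ
Bonds formed (products):
  C=O: 4 × 808 = 3232
  O–H: 6 × 481 = 2886
  Σ(formed) = 6118 kJ
ΔH = Σ(broken) − Σ(formed) = 4645 − 6118 = −1473 kJ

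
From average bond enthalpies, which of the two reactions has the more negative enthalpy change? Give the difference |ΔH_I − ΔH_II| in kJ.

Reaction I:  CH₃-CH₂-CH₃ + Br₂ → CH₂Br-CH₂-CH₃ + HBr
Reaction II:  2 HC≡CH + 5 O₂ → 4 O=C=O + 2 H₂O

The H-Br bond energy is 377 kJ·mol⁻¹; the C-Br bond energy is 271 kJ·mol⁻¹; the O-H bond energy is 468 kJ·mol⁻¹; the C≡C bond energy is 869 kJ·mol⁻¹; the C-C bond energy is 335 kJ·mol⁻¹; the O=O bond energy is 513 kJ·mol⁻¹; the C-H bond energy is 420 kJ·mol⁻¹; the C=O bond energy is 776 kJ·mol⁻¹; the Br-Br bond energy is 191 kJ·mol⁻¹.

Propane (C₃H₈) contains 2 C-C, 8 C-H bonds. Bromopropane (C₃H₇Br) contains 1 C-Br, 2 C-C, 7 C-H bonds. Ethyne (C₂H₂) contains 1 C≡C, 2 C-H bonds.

Reaction I:
  Bonds broken (reactants):
    Br-Br: 1 × 191 = 191
    C-C: 2 × 335 = 670
    C-H: 8 × 420 = 3360
    Σ(broken) = 4221 kJ
  Bonds formed (products):
    C-Br: 1 × 271 = 271
    C-C: 2 × 335 = 670
    C-H: 7 × 420 = 2940
    H-Br: 1 × 377 = 377
    Σ(formed) = 4258 kJ
  ΔH_I = 4221 − 4258 = −37 kJ
Reaction II:
  Bonds broken (reactants):
    C≡C: 2 × 869 = 1738
    C-H: 4 × 420 = 1680
    O=O: 5 × 513 = 2565
    Σ(broken) = 5983 kJ
  Bonds formed (products):
    C=O: 8 × 776 = 6208
    O-H: 4 × 468 = 1872
    Σ(formed) = 8080 kJ
  ΔH_II = 5983 − 8080 = −2097 kJ
ΔH_I − ΔH_II = +2060 kJ, so reaction II has the more negative ΔH; |ΔH_I − ΔH_II| = 2060 kJ.

Reaction II, by 2060 kJ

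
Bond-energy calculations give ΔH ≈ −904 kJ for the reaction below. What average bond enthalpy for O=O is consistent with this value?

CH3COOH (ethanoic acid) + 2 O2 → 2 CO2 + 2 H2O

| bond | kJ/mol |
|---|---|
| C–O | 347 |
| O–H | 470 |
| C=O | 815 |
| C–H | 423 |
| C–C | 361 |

D(O=O) ≈ 487 kJ/mol

Let D be the O=O bond energy.
Σ(broken) = 1×361 + 3×423 + 1×347 + 1×815 + 1×470 + 2×D = 3262 + 2D
Σ(formed) = 4×815 + 4×470 = 5140
ΔH = Σ(broken) − Σ(formed) = (3262 + 2D) − (5140) = −1878 + 2D
Setting this equal to −904 kJ gives 2D = 974, so D = 487 kJ/mol.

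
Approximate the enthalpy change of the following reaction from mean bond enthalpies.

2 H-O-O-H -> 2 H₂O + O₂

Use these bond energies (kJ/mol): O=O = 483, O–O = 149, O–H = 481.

ΔH ≈ −185 kJ

Bonds broken (reactants):
  O–H: 4 × 481 = 1924
  O–O: 2 × 149 = 298
  Σ(broken) = 2222 kJ
Bonds formed (products):
  O–H: 4 × 481 = 1924
  O=O: 1 × 483 = 483
  Σ(formed) = 2407 kJ
ΔH = Σ(broken) − Σ(formed) = 2222 − 2407 = −185 kJ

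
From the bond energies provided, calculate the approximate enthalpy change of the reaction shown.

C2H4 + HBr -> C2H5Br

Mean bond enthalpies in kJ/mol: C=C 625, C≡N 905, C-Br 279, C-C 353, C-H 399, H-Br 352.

ΔH ≈ −54 kJ

Bonds broken (reactants):
  C-H: 4 × 399 = 1596
  C=C: 1 × 625 = 625
  H-Br: 1 × 352 = 352
  Σ(broken) = 2573 kJ
Bonds formed (products):
  C-Br: 1 × 279 = 279
  C-C: 1 × 353 = 353
  C-H: 5 × 399 = 1995
  Σ(formed) = 2627 kJ
ΔH = Σ(broken) − Σ(formed) = 2573 − 2627 = −54 kJ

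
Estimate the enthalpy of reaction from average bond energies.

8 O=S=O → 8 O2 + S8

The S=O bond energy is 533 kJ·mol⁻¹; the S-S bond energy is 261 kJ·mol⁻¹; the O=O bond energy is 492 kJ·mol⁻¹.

ΔH ≈ +2504 kJ

Bonds broken (reactants):
  S=O: 16 × 533 = 8528
  Σ(broken) = 8528 kJ
Bonds formed (products):
  O=O: 8 × 492 = 3936
  S-S: 8 × 261 = 2088
  Σ(formed) = 6024 kJ
ΔH = Σ(broken) − Σ(formed) = 8528 − 6024 = +2504 kJ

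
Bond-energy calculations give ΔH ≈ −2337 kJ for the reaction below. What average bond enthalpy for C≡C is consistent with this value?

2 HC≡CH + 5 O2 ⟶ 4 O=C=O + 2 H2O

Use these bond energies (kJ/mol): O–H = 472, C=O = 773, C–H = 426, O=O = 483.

Let D be the C≡C bond energy.
Σ(broken) = 2×D + 4×426 + 5×483 = 4119 + 2D
Σ(formed) = 8×773 + 4×472 = 8072
ΔH = Σ(broken) − Σ(formed) = (4119 + 2D) − (8072) = −3953 + 2D
Setting this equal to −2337 kJ gives 2D = 1616, so D = 808 kJ/mol.

D(C≡C) ≈ 808 kJ/mol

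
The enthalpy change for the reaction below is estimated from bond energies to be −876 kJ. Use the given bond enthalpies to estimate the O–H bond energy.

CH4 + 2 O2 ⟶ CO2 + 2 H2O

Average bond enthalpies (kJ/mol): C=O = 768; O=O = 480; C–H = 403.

D(O–H) ≈ 478 kJ/mol

Let D be the O–H bond energy.
Σ(broken) = 4×403 + 2×480 = 2572
Σ(formed) = 2×768 + 4×D = 1536 + 4D
ΔH = Σ(broken) − Σ(formed) = (2572) − (1536 + 4D) = +1036 − 4D
Setting this equal to −876 kJ gives 4D = 1912, so D = 478 kJ/mol.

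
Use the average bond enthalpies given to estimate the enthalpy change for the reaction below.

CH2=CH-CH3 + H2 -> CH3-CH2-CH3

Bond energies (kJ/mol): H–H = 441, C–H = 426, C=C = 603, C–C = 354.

ΔH ≈ −162 kJ

Bonds broken (reactants):
  C–C: 1 × 354 = 354
  C–H: 6 × 426 = 2556
  C=C: 1 × 603 = 603
  H–H: 1 × 441 = 441
  Σ(broken) = 3954 kJ
Bonds formed (products):
  C–C: 2 × 354 = 708
  C–H: 8 × 426 = 3408
  Σ(formed) = 4116 kJ
ΔH = Σ(broken) − Σ(formed) = 3954 − 4116 = −162 kJ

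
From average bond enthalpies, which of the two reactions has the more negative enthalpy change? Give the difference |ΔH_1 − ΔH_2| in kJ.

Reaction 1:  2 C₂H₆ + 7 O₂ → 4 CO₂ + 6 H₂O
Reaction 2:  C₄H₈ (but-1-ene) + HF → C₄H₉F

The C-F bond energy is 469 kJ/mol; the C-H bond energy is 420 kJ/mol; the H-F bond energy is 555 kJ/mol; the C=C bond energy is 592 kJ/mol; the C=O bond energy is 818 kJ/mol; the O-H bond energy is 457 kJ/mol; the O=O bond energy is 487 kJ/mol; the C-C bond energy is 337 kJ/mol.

Reaction 1, by 2826 kJ

Reaction 1:
  Bonds broken (reactants):
    C-C: 2 × 337 = 674
    C-H: 12 × 420 = 5040
    O=O: 7 × 487 = 3409
    Σ(broken) = 9123 kJ
  Bonds formed (products):
    C=O: 8 × 818 = 6544
    O-H: 12 × 457 = 5484
    Σ(formed) = 12028 kJ
  ΔH_1 = 9123 − 12028 = −2905 kJ
Reaction 2:
  Bonds broken (reactants):
    C-C: 2 × 337 = 674
    C-H: 8 × 420 = 3360
    C=C: 1 × 592 = 592
    H-F: 1 × 555 = 555
    Σ(broken) = 5181 kJ
  Bonds formed (products):
    C-C: 3 × 337 = 1011
    C-F: 1 × 469 = 469
    C-H: 9 × 420 = 3780
    Σ(formed) = 5260 kJ
  ΔH_2 = 5181 − 5260 = −79 kJ
ΔH_1 − ΔH_2 = −2826 kJ, so reaction 1 has the more negative ΔH; |ΔH_1 − ΔH_2| = 2826 kJ.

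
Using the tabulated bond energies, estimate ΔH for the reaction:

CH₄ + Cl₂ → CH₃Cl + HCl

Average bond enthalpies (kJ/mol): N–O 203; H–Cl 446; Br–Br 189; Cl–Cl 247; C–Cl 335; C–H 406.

Bonds broken (reactants):
  C–H: 4 × 406 = 1624
  Cl–Cl: 1 × 247 = 247
  Σ(broken) = 1871 kJ
Bonds formed (products):
  C–Cl: 1 × 335 = 335
  C–H: 3 × 406 = 1218
  H–Cl: 1 × 446 = 446
  Σ(formed) = 1999 kJ
ΔH = Σ(broken) − Σ(formed) = 1871 − 1999 = −128 kJ

ΔH ≈ −128 kJ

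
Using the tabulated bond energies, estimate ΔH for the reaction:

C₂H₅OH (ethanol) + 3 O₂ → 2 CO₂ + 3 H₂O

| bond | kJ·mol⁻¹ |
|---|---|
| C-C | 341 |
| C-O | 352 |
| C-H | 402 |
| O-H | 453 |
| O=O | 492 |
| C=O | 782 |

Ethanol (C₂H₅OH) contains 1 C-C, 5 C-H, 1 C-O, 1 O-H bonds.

Bonds broken (reactants):
  C-C: 1 × 341 = 341
  C-H: 5 × 402 = 2010
  C-O: 1 × 352 = 352
  O-H: 1 × 453 = 453
  O=O: 3 × 492 = 1476
  Σ(broken) = 4632 kJ
Bonds formed (products):
  C=O: 4 × 782 = 3128
  O-H: 6 × 453 = 2718
  Σ(formed) = 5846 kJ
ΔH = Σ(broken) − Σ(formed) = 4632 − 5846 = −1214 kJ

ΔH ≈ −1214 kJ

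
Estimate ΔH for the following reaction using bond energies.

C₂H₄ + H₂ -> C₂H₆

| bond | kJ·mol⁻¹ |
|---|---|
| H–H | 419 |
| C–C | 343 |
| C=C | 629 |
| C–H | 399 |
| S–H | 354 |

Bonds broken (reactants):
  C–H: 4 × 399 = 1596
  C=C: 1 × 629 = 629
  H–H: 1 × 419 = 419
  Σ(broken) = 2644 kJ
Bonds formed (products):
  C–C: 1 × 343 = 343
  C–H: 6 × 399 = 2394
  Σ(formed) = 2737 kJ
ΔH = Σ(broken) − Σ(formed) = 2644 − 2737 = −93 kJ

ΔH ≈ −93 kJ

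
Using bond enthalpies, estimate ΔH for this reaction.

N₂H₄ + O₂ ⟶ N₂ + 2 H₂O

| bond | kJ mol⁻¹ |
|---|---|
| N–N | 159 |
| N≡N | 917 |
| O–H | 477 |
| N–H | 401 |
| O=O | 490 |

Bonds broken (reactants):
  N–H: 4 × 401 = 1604
  N–N: 1 × 159 = 159
  O=O: 1 × 490 = 490
  Σ(broken) = 2253 kJ
Bonds formed (products):
  N≡N: 1 × 917 = 917
  O–H: 4 × 477 = 1908
  Σ(formed) = 2825 kJ
ΔH = Σ(broken) − Σ(formed) = 2253 − 2825 = −572 kJ

ΔH ≈ −572 kJ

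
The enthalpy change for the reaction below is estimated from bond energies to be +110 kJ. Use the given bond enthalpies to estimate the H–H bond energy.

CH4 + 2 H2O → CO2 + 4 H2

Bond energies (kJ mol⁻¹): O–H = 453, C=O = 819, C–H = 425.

D(H–H) ≈ 441 kJ/mol

Let D be the H–H bond energy.
Σ(broken) = 4×425 + 4×453 = 3512
Σ(formed) = 2×819 + 4×D = 1638 + 4D
ΔH = Σ(broken) − Σ(formed) = (3512) − (1638 + 4D) = +1874 − 4D
Setting this equal to +110 kJ gives 4D = 1764, so D = 441 kJ/mol.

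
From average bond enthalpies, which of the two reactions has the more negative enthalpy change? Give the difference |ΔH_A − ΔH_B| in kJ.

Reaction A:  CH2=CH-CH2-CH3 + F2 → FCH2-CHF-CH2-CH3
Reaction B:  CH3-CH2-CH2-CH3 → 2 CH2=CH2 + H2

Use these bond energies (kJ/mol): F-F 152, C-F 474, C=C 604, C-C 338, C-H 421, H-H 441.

Reaction A, by 737 kJ

Reaction A:
  Bonds broken (reactants):
    C-C: 2 × 338 = 676
    C-H: 8 × 421 = 3368
    C=C: 1 × 604 = 604
    F-F: 1 × 152 = 152
    Σ(broken) = 4800 kJ
  Bonds formed (products):
    C-C: 3 × 338 = 1014
    C-F: 2 × 474 = 948
    C-H: 8 × 421 = 3368
    Σ(formed) = 5330 kJ
  ΔH_A = 4800 − 5330 = −530 kJ
Reaction B:
  Bonds broken (reactants):
    C-C: 3 × 338 = 1014
    C-H: 10 × 421 = 4210
    Σ(broken) = 5224 kJ
  Bonds formed (products):
    C-H: 8 × 421 = 3368
    C=C: 2 × 604 = 1208
    H-H: 1 × 441 = 441
    Σ(formed) = 5017 kJ
  ΔH_B = 5224 − 5017 = +207 kJ
ΔH_A − ΔH_B = −737 kJ, so reaction A has the more negative ΔH; |ΔH_A − ΔH_B| = 737 kJ.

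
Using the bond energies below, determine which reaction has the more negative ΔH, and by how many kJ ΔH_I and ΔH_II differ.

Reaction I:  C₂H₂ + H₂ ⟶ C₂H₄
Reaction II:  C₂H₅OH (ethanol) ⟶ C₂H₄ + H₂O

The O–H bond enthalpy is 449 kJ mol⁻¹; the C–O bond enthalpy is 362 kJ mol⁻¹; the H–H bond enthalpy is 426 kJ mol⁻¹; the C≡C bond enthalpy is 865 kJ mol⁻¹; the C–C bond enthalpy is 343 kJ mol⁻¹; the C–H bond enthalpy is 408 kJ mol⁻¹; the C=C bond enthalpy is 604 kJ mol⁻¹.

Reaction I:
  Bonds broken (reactants):
    C≡C: 1 × 865 = 865
    C–H: 2 × 408 = 816
    H–H: 1 × 426 = 426
    Σ(broken) = 2107 kJ
  Bonds formed (products):
    C–H: 4 × 408 = 1632
    C=C: 1 × 604 = 604
    Σ(formed) = 2236 kJ
  ΔH_I = 2107 − 2236 = −129 kJ
Reaction II:
  Bonds broken (reactants):
    C–C: 1 × 343 = 343
    C–H: 5 × 408 = 2040
    C–O: 1 × 362 = 362
    O–H: 1 × 449 = 449
    Σ(broken) = 3194 kJ
  Bonds formed (products):
    C–H: 4 × 408 = 1632
    C=C: 1 × 604 = 604
    O–H: 2 × 449 = 898
    Σ(formed) = 3134 kJ
  ΔH_II = 3194 − 3134 = +60 kJ
ΔH_I − ΔH_II = −189 kJ, so reaction I has the more negative ΔH; |ΔH_I − ΔH_II| = 189 kJ.

Reaction I, by 189 kJ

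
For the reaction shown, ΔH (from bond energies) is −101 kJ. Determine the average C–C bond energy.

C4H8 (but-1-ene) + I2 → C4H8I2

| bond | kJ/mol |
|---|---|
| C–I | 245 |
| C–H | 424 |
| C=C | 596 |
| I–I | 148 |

D(C–C) ≈ 355 kJ/mol

Let D be the C–C bond energy.
Σ(broken) = 2×D + 8×424 + 1×596 + 1×148 = 4136 + 2D
Σ(formed) = 3×D + 8×424 + 2×245 = 3882 + 3D
ΔH = Σ(broken) − Σ(formed) = (4136 + 2D) − (3882 + 3D) = +254 − D
Setting this equal to −101 kJ gives D = 355 kJ/mol.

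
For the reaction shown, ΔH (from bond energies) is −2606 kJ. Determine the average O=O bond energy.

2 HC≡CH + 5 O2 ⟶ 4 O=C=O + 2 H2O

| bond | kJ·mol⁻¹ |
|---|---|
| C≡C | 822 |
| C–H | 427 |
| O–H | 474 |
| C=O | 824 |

D(O=O) ≈ 506 kJ/mol

Let D be the O=O bond energy.
Σ(broken) = 2×822 + 4×427 + 5×D = 3352 + 5D
Σ(formed) = 8×824 + 4×474 = 8488
ΔH = Σ(broken) − Σ(formed) = (3352 + 5D) − (8488) = −5136 + 5D
Setting this equal to −2606 kJ gives 5D = 2530, so D = 506 kJ/mol.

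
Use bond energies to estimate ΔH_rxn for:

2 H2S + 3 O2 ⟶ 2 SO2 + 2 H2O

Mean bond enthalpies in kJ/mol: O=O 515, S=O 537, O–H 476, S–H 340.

Bonds broken (reactants):
  O=O: 3 × 515 = 1545
  S–H: 4 × 340 = 1360
  Σ(broken) = 2905 kJ
Bonds formed (products):
  O–H: 4 × 476 = 1904
  S=O: 4 × 537 = 2148
  Σ(formed) = 4052 kJ
ΔH = Σ(broken) − Σ(formed) = 2905 − 4052 = −1147 kJ

ΔH ≈ −1147 kJ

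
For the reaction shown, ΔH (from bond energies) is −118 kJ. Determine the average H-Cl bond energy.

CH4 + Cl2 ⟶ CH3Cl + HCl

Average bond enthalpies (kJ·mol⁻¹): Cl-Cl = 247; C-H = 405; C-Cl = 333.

Let D be the H-Cl bond energy.
Σ(broken) = 4×405 + 1×247 = 1867
Σ(formed) = 1×333 + 3×405 + 1×D = 1548 + D
ΔH = Σ(broken) − Σ(formed) = (1867) − (1548 + D) = +319 − D
Setting this equal to −118 kJ gives D = 437 kJ/mol.

D(H-Cl) ≈ 437 kJ/mol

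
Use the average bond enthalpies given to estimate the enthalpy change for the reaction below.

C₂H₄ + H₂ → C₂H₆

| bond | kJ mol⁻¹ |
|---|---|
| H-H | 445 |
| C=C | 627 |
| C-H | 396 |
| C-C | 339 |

ΔH ≈ −59 kJ

Bonds broken (reactants):
  C-H: 4 × 396 = 1584
  C=C: 1 × 627 = 627
  H-H: 1 × 445 = 445
  Σ(broken) = 2656 kJ
Bonds formed (products):
  C-C: 1 × 339 = 339
  C-H: 6 × 396 = 2376
  Σ(formed) = 2715 kJ
ΔH = Σ(broken) − Σ(formed) = 2656 − 2715 = −59 kJ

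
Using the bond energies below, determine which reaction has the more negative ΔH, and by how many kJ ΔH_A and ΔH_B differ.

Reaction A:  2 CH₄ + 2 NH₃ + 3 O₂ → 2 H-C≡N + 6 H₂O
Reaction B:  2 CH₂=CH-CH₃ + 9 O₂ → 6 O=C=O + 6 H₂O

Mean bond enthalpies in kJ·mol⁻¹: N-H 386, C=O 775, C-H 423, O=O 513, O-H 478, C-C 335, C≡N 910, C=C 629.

Reaction A:
  Bonds broken (reactants):
    C-H: 8 × 423 = 3384
    N-H: 6 × 386 = 2316
    O=O: 3 × 513 = 1539
    Σ(broken) = 7239 kJ
  Bonds formed (products):
    C≡N: 2 × 910 = 1820
    C-H: 2 × 423 = 846
    O-H: 12 × 478 = 5736
    Σ(formed) = 8402 kJ
  ΔH_A = 7239 − 8402 = −1163 kJ
Reaction B:
  Bonds broken (reactants):
    C-C: 2 × 335 = 670
    C-H: 12 × 423 = 5076
    C=C: 2 × 629 = 1258
    O=O: 9 × 513 = 4617
    Σ(broken) = 11621 kJ
  Bonds formed (products):
    C=O: 12 × 775 = 9300
    O-H: 12 × 478 = 5736
    Σ(formed) = 15036 kJ
  ΔH_B = 11621 − 15036 = −3415 kJ
ΔH_A − ΔH_B = +2252 kJ, so reaction B has the more negative ΔH; |ΔH_A − ΔH_B| = 2252 kJ.

Reaction B, by 2252 kJ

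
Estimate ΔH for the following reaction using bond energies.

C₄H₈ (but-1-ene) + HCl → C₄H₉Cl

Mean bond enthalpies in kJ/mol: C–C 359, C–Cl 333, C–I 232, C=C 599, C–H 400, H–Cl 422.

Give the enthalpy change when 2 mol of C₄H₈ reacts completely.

Bonds broken (reactants):
  C–C: 2 × 359 = 718
  C–H: 8 × 400 = 3200
  C=C: 1 × 599 = 599
  H–Cl: 1 × 422 = 422
  Σ(broken) = 4939 kJ
Bonds formed (products):
  C–C: 3 × 359 = 1077
  C–Cl: 1 × 333 = 333
  C–H: 9 × 400 = 3600
  Σ(formed) = 5010 kJ
ΔH = Σ(broken) − Σ(formed) = 4939 − 5010 = −71 kJ
For 2× the reaction as written: 2 × (−71) = −142 kJ

ΔH = −142 kJ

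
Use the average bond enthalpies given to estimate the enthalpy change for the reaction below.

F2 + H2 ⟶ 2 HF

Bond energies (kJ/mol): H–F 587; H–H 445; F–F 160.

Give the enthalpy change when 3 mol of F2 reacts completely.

ΔH = −1707 kJ

Bonds broken (reactants):
  F–F: 1 × 160 = 160
  H–H: 1 × 445 = 445
  Σ(broken) = 605 kJ
Bonds formed (products):
  H–F: 2 × 587 = 1174
  Σ(formed) = 1174 kJ
ΔH = Σ(broken) − Σ(formed) = 605 − 1174 = −569 kJ
For 3× the reaction as written: 3 × (−569) = −1707 kJ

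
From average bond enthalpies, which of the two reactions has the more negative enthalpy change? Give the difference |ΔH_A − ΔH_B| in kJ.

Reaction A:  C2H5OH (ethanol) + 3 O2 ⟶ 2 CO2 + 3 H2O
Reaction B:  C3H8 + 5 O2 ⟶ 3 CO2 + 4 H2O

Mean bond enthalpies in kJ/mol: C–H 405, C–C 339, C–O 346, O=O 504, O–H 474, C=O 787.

Reaction A:
  Bonds broken (reactants):
    C–C: 1 × 339 = 339
    C–H: 5 × 405 = 2025
    C–O: 1 × 346 = 346
    O–H: 1 × 474 = 474
    O=O: 3 × 504 = 1512
    Σ(broken) = 4696 kJ
  Bonds formed (products):
    C=O: 4 × 787 = 3148
    O–H: 6 × 474 = 2844
    Σ(formed) = 5992 kJ
  ΔH_A = 4696 − 5992 = −1296 kJ
Reaction B:
  Bonds broken (reactants):
    C–C: 2 × 339 = 678
    C–H: 8 × 405 = 3240
    O=O: 5 × 504 = 2520
    Σ(broken) = 6438 kJ
  Bonds formed (products):
    C=O: 6 × 787 = 4722
    O–H: 8 × 474 = 3792
    Σ(formed) = 8514 kJ
  ΔH_B = 6438 − 8514 = −2076 kJ
ΔH_A − ΔH_B = +780 kJ, so reaction B has the more negative ΔH; |ΔH_A − ΔH_B| = 780 kJ.

Reaction B, by 780 kJ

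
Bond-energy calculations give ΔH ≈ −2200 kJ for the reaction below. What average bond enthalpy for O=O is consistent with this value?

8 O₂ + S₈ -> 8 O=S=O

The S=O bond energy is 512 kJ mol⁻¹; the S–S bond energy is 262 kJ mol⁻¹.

Let D be the O=O bond energy.
Σ(broken) = 8×D + 8×262 = 2096 + 8D
Σ(formed) = 16×512 = 8192
ΔH = Σ(broken) − Σ(formed) = (2096 + 8D) − (8192) = −6096 + 8D
Setting this equal to −2200 kJ gives 8D = 3896, so D = 487 kJ/mol.

D(O=O) ≈ 487 kJ/mol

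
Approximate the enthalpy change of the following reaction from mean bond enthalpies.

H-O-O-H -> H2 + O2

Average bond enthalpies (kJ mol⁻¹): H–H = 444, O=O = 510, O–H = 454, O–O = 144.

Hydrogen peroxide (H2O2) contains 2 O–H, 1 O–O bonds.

ΔH ≈ +98 kJ

Bonds broken (reactants):
  O–H: 2 × 454 = 908
  O–O: 1 × 144 = 144
  Σ(broken) = 1052 kJ
Bonds formed (products):
  H–H: 1 × 444 = 444
  O=O: 1 × 510 = 510
  Σ(formed) = 954 kJ
ΔH = Σ(broken) − Σ(formed) = 1052 − 954 = +98 kJ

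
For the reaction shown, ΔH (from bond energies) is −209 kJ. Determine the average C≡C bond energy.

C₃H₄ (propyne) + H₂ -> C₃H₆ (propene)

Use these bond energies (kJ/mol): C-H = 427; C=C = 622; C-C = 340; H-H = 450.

Let D be the C≡C bond energy.
Σ(broken) = 1×D + 1×340 + 4×427 + 1×450 = 2498 + D
Σ(formed) = 1×340 + 6×427 + 1×622 = 3524
ΔH = Σ(broken) − Σ(formed) = (2498 + D) − (3524) = −1026 + D
Setting this equal to −209 kJ gives D = 817 kJ/mol.

D(C≡C) ≈ 817 kJ/mol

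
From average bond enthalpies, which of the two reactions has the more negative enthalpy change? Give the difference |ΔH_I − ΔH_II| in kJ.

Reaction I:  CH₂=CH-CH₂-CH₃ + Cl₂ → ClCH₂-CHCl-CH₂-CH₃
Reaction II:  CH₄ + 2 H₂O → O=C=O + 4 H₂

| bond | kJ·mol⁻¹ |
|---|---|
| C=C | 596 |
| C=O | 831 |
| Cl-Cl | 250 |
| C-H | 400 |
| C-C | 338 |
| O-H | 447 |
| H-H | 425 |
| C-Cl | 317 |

Reaction I, by 152 kJ

Reaction I:
  Bonds broken (reactants):
    C-C: 2 × 338 = 676
    C-H: 8 × 400 = 3200
    C=C: 1 × 596 = 596
    Cl-Cl: 1 × 250 = 250
    Σ(broken) = 4722 kJ
  Bonds formed (products):
    C-C: 3 × 338 = 1014
    C-Cl: 2 × 317 = 634
    C-H: 8 × 400 = 3200
    Σ(formed) = 4848 kJ
  ΔH_I = 4722 − 4848 = −126 kJ
Reaction II:
  Bonds broken (reactants):
    C-H: 4 × 400 = 1600
    O-H: 4 × 447 = 1788
    Σ(broken) = 3388 kJ
  Bonds formed (products):
    C=O: 2 × 831 = 1662
    H-H: 4 × 425 = 1700
    Σ(formed) = 3362 kJ
  ΔH_II = 3388 − 3362 = +26 kJ
ΔH_I − ΔH_II = −152 kJ, so reaction I has the more negative ΔH; |ΔH_I − ΔH_II| = 152 kJ.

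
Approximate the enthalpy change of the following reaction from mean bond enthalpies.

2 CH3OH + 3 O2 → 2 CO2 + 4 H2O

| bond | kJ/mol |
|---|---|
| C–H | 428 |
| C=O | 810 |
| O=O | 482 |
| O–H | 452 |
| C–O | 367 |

Bonds broken (reactants):
  C–H: 6 × 428 = 2568
  C–O: 2 × 367 = 734
  O–H: 2 × 452 = 904
  O=O: 3 × 482 = 1446
  Σ(broken) = 5652 kJ
Bonds formed (products):
  C=O: 4 × 810 = 3240
  O–H: 8 × 452 = 3616
  Σ(formed) = 6856 kJ
ΔH = Σ(broken) − Σ(formed) = 5652 − 6856 = −1204 kJ

ΔH ≈ −1204 kJ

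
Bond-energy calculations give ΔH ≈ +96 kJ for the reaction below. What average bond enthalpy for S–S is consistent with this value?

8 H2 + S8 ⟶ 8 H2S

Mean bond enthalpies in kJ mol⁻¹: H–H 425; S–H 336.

D(S–S) ≈ 259 kJ/mol

Let D be the S–S bond energy.
Σ(broken) = 8×425 + 8×D = 3400 + 8D
Σ(formed) = 16×336 = 5376
ΔH = Σ(broken) − Σ(formed) = (3400 + 8D) − (5376) = −1976 + 8D
Setting this equal to +96 kJ gives 8D = 2072, so D = 259 kJ/mol.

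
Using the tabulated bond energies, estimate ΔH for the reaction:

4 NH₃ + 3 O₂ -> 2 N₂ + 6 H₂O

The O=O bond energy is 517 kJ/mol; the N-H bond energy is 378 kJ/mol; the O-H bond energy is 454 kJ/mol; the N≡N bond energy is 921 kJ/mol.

Bonds broken (reactants):
  N-H: 12 × 378 = 4536
  O=O: 3 × 517 = 1551
  Σ(broken) = 6087 kJ
Bonds formed (products):
  N≡N: 2 × 921 = 1842
  O-H: 12 × 454 = 5448
  Σ(formed) = 7290 kJ
ΔH = Σ(broken) − Σ(formed) = 6087 − 7290 = −1203 kJ

ΔH ≈ −1203 kJ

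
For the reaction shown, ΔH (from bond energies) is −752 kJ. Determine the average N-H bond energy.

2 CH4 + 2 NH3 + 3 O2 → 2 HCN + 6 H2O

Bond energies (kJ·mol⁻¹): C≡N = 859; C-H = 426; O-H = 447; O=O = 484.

D(N-H) ≈ 387 kJ/mol

Let D be the N-H bond energy.
Σ(broken) = 8×426 + 6×D + 3×484 = 4860 + 6D
Σ(formed) = 2×859 + 2×426 + 12×447 = 7934
ΔH = Σ(broken) − Σ(formed) = (4860 + 6D) − (7934) = −3074 + 6D
Setting this equal to −752 kJ gives 6D = 2322, so D = 387 kJ/mol.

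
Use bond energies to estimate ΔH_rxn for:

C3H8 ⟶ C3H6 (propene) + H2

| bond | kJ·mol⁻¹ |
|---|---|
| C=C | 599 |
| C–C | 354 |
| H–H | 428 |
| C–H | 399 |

ΔH ≈ +125 kJ

Bonds broken (reactants):
  C–C: 2 × 354 = 708
  C–H: 8 × 399 = 3192
  Σ(broken) = 3900 kJ
Bonds formed (products):
  C–C: 1 × 354 = 354
  C–H: 6 × 399 = 2394
  C=C: 1 × 599 = 599
  H–H: 1 × 428 = 428
  Σ(formed) = 3775 kJ
ΔH = Σ(broken) − Σ(formed) = 3900 − 3775 = +125 kJ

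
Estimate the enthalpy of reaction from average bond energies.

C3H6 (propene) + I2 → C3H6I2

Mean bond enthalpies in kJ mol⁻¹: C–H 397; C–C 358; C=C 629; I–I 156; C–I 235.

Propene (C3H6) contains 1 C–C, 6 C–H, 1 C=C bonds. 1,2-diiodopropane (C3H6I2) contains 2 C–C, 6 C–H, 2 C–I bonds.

Bonds broken (reactants):
  C–C: 1 × 358 = 358
  C–H: 6 × 397 = 2382
  C=C: 1 × 629 = 629
  I–I: 1 × 156 = 156
  Σ(broken) = 3525 kJ
Bonds formed (products):
  C–C: 2 × 358 = 716
  C–H: 6 × 397 = 2382
  C–I: 2 × 235 = 470
  Σ(formed) = 3568 kJ
ΔH = Σ(broken) − Σ(formed) = 3525 − 3568 = −43 kJ

ΔH ≈ −43 kJ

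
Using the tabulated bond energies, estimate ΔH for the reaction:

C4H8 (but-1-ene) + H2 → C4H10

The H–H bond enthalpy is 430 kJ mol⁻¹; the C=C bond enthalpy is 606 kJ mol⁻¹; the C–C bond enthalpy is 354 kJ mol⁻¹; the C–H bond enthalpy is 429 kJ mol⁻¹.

Bonds broken (reactants):
  C–C: 2 × 354 = 708
  C–H: 8 × 429 = 3432
  C=C: 1 × 606 = 606
  H–H: 1 × 430 = 430
  Σ(broken) = 5176 kJ
Bonds formed (products):
  C–C: 3 × 354 = 1062
  C–H: 10 × 429 = 4290
  Σ(formed) = 5352 kJ
ΔH = Σ(broken) − Σ(formed) = 5176 − 5352 = −176 kJ

ΔH ≈ −176 kJ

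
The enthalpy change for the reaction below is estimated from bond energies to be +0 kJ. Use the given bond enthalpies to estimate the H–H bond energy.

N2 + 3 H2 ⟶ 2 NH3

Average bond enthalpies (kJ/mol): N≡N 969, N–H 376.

D(H–H) ≈ 429 kJ/mol

Let D be the H–H bond energy.
Σ(broken) = 3×D + 1×969 = 969 + 3D
Σ(formed) = 6×376 = 2256
ΔH = Σ(broken) − Σ(formed) = (969 + 3D) − (2256) = −1287 + 3D
Setting this equal to +0 kJ gives 3D = 1287, so D = 429 kJ/mol.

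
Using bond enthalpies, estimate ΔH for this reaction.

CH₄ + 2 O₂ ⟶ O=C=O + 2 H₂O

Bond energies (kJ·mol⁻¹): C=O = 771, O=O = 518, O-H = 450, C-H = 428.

Bonds broken (reactants):
  C-H: 4 × 428 = 1712
  O=O: 2 × 518 = 1036
  Σ(broken) = 2748 kJ
Bonds formed (products):
  C=O: 2 × 771 = 1542
  O-H: 4 × 450 = 1800
  Σ(formed) = 3342 kJ
ΔH = Σ(broken) − Σ(formed) = 2748 − 3342 = −594 kJ

ΔH ≈ −594 kJ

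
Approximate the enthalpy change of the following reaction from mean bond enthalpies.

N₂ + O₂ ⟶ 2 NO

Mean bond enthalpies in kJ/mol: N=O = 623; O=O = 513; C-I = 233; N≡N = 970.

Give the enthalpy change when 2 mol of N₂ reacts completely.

Bonds broken (reactants):
  N≡N: 1 × 970 = 970
  O=O: 1 × 513 = 513
  Σ(broken) = 1483 kJ
Bonds formed (products):
  N=O: 2 × 623 = 1246
  Σ(formed) = 1246 kJ
ΔH = Σ(broken) − Σ(formed) = 1483 − 1246 = +237 kJ
For 2× the reaction as written: 2 × (+237) = +474 kJ

ΔH = +474 kJ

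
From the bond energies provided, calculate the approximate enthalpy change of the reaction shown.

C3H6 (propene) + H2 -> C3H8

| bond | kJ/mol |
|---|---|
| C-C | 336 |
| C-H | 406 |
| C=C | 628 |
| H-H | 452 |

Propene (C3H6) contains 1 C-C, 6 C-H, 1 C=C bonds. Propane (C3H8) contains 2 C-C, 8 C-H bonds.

Bonds broken (reactants):
  C-C: 1 × 336 = 336
  C-H: 6 × 406 = 2436
  C=C: 1 × 628 = 628
  H-H: 1 × 452 = 452
  Σ(broken) = 3852 kJ
Bonds formed (products):
  C-C: 2 × 336 = 672
  C-H: 8 × 406 = 3248
  Σ(formed) = 3920 kJ
ΔH = Σ(broken) − Σ(formed) = 3852 − 3920 = −68 kJ

ΔH ≈ −68 kJ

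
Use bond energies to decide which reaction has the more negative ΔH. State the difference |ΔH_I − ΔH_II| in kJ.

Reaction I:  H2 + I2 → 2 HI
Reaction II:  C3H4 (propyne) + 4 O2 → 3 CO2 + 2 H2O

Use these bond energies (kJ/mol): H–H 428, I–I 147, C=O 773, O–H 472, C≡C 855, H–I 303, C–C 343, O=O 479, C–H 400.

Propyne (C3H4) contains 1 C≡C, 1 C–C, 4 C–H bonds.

Reaction II, by 1781 kJ

Reaction I:
  Bonds broken (reactants):
    H–H: 1 × 428 = 428
    I–I: 1 × 147 = 147
    Σ(broken) = 575 kJ
  Bonds formed (products):
    H–I: 2 × 303 = 606
    Σ(formed) = 606 kJ
  ΔH_I = 575 − 606 = −31 kJ
Reaction II:
  Bonds broken (reactants):
    C≡C: 1 × 855 = 855
    C–C: 1 × 343 = 343
    C–H: 4 × 400 = 1600
    O=O: 4 × 479 = 1916
    Σ(broken) = 4714 kJ
  Bonds formed (products):
    C=O: 6 × 773 = 4638
    O–H: 4 × 472 = 1888
    Σ(formed) = 6526 kJ
  ΔH_II = 4714 − 6526 = −1812 kJ
ΔH_I − ΔH_II = +1781 kJ, so reaction II has the more negative ΔH; |ΔH_I − ΔH_II| = 1781 kJ.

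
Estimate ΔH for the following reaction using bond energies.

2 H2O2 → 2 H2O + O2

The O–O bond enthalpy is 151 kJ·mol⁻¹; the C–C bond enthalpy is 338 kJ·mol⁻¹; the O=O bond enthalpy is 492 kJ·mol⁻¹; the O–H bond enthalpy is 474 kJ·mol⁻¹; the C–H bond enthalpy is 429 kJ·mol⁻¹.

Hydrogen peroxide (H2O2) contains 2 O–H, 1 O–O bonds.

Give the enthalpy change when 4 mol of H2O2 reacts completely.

Bonds broken (reactants):
  O–H: 4 × 474 = 1896
  O–O: 2 × 151 = 302
  Σ(broken) = 2198 kJ
Bonds formed (products):
  O–H: 4 × 474 = 1896
  O=O: 1 × 492 = 492
  Σ(formed) = 2388 kJ
ΔH = Σ(broken) − Σ(formed) = 2198 − 2388 = −190 kJ
For 2× the reaction as written: 2 × (−190) = −380 kJ

ΔH = −380 kJ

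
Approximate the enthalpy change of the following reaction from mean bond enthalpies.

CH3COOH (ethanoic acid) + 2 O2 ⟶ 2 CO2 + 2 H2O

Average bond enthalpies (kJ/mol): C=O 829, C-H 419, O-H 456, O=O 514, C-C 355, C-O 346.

Bonds broken (reactants):
  C-C: 1 × 355 = 355
  C-H: 3 × 419 = 1257
  C-O: 1 × 346 = 346
  C=O: 1 × 829 = 829
  O-H: 1 × 456 = 456
  O=O: 2 × 514 = 1028
  Σ(broken) = 4271 kJ
Bonds formed (products):
  C=O: 4 × 829 = 3316
  O-H: 4 × 456 = 1824
  Σ(formed) = 5140 kJ
ΔH = Σ(broken) − Σ(formed) = 4271 − 5140 = −869 kJ

ΔH ≈ −869 kJ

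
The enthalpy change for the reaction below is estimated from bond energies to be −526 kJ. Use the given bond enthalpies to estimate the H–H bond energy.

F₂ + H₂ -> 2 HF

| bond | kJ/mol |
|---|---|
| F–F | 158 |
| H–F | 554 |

D(H–H) ≈ 424 kJ/mol

Let D be the H–H bond energy.
Σ(broken) = 1×158 + 1×D = 158 + D
Σ(formed) = 2×554 = 1108
ΔH = Σ(broken) − Σ(formed) = (158 + D) − (1108) = −950 + D
Setting this equal to −526 kJ gives D = 424 kJ/mol.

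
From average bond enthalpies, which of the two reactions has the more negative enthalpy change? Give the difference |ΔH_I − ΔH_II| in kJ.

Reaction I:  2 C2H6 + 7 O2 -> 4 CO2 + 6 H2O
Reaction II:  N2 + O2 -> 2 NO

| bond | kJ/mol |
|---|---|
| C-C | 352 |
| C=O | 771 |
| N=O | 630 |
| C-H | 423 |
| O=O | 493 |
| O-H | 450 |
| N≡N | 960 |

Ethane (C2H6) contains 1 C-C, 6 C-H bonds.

Reaction I:
  Bonds broken (reactants):
    C-C: 2 × 352 = 704
    C-H: 12 × 423 = 5076
    O=O: 7 × 493 = 3451
    Σ(broken) = 9231 kJ
  Bonds formed (products):
    C=O: 8 × 771 = 6168
    O-H: 12 × 450 = 5400
    Σ(formed) = 11568 kJ
  ΔH_I = 9231 − 11568 = −2337 kJ
Reaction II:
  Bonds broken (reactants):
    N≡N: 1 × 960 = 960
    O=O: 1 × 493 = 493
    Σ(broken) = 1453 kJ
  Bonds formed (products):
    N=O: 2 × 630 = 1260
    Σ(formed) = 1260 kJ
  ΔH_II = 1453 − 1260 = +193 kJ
ΔH_I − ΔH_II = −2530 kJ, so reaction I has the more negative ΔH; |ΔH_I − ΔH_II| = 2530 kJ.

Reaction I, by 2530 kJ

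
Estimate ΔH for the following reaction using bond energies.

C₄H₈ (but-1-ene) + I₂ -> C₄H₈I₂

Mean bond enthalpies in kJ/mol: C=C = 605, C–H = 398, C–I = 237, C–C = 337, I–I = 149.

Bonds broken (reactants):
  C–C: 2 × 337 = 674
  C–H: 8 × 398 = 3184
  C=C: 1 × 605 = 605
  I–I: 1 × 149 = 149
  Σ(broken) = 4612 kJ
Bonds formed (products):
  C–C: 3 × 337 = 1011
  C–H: 8 × 398 = 3184
  C–I: 2 × 237 = 474
  Σ(formed) = 4669 kJ
ΔH = Σ(broken) − Σ(formed) = 4612 − 4669 = −57 kJ

ΔH ≈ −57 kJ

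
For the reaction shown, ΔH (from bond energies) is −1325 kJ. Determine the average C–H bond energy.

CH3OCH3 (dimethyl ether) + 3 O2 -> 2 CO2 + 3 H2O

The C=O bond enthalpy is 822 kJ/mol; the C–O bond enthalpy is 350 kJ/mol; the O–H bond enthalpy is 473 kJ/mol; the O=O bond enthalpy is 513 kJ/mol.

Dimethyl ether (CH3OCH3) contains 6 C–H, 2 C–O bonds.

Let D be the C–H bond energy.
Σ(broken) = 6×D + 2×350 + 3×513 = 2239 + 6D
Σ(formed) = 4×822 + 6×473 = 6126
ΔH = Σ(broken) − Σ(formed) = (2239 + 6D) − (6126) = −3887 + 6D
Setting this equal to −1325 kJ gives 6D = 2562, so D = 427 kJ/mol.

D(C–H) ≈ 427 kJ/mol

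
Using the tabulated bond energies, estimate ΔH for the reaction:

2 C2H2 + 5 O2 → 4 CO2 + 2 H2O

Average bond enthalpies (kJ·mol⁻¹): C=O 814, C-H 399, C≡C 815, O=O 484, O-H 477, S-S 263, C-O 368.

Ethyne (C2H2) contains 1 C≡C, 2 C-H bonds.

ΔH ≈ −2774 kJ

Bonds broken (reactants):
  C≡C: 2 × 815 = 1630
  C-H: 4 × 399 = 1596
  O=O: 5 × 484 = 2420
  Σ(broken) = 5646 kJ
Bonds formed (products):
  C=O: 8 × 814 = 6512
  O-H: 4 × 477 = 1908
  Σ(formed) = 8420 kJ
ΔH = Σ(broken) − Σ(formed) = 5646 − 8420 = −2774 kJ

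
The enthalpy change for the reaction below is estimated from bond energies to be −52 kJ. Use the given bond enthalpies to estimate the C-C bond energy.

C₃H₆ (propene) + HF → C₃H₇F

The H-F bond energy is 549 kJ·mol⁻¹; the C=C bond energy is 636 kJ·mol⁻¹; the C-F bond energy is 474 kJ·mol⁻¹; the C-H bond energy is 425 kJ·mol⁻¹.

D(C-C) ≈ 338 kJ/mol

Let D be the C-C bond energy.
Σ(broken) = 1×D + 6×425 + 1×636 + 1×549 = 3735 + D
Σ(formed) = 2×D + 1×474 + 7×425 = 3449 + 2D
ΔH = Σ(broken) − Σ(formed) = (3735 + D) − (3449 + 2D) = +286 − D
Setting this equal to −52 kJ gives D = 338 kJ/mol.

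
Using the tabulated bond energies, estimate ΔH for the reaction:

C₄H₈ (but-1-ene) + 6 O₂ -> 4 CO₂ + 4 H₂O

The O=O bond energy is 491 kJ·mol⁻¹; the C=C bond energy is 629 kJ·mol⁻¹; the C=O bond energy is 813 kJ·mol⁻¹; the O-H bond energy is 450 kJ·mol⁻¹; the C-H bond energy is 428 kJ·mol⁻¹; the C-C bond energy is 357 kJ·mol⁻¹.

Bonds broken (reactants):
  C-C: 2 × 357 = 714
  C-H: 8 × 428 = 3424
  C=C: 1 × 629 = 629
  O=O: 6 × 491 = 2946
  Σ(broken) = 7713 kJ
Bonds formed (products):
  C=O: 8 × 813 = 6504
  O-H: 8 × 450 = 3600
  Σ(formed) = 10104 kJ
ΔH = Σ(broken) − Σ(formed) = 7713 − 10104 = −2391 kJ

ΔH ≈ −2391 kJ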